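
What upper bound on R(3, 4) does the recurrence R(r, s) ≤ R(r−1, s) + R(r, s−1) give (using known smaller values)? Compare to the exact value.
R(3, 4) ≤ R(2, 4) + R(3, 3) = 4 + 6 = 10; exact value R(3, 4) = 9.

The Erdős–Szekeres recurrence R(r, s) ≤ R(r−1, s) + R(r, s−1) applied to (r, s) = (3, 4) gives
  R(3, 4) ≤ R(2, 4) + R(3, 3) = 4 + 6 = 10.
(Recall R(2, k) = k and R is symmetric.) The recurrence is not tight here (it gives 10, but the exact value is R(3, 4) = 9); the tight upper bound requires a sharper argument than the simple recurrence, combined with a lower-bound construction on K_{8}.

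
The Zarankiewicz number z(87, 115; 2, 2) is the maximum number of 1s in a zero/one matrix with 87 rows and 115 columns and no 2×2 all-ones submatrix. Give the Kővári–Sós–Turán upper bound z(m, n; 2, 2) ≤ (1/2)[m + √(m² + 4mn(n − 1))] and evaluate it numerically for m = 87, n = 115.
z(87, 115; 2, 2) ≤ (1/2)[87 + √(87² + 4·87·115·114)] = (1/2)[87 + √4569849] = 1112.3603

Kővári–Sós–Turán: let r_1, ..., r_87 be the row sums and z = Σ r_i the total number of 1s. Each pair of columns can share at most one row with both entries 1 (else a 2×2 all-ones block appears), so Σ_i C(r_i, 2) ≤ C(115, 2) = 6555. By convexity Σ_i C(r_i, 2) ≥ 87·C(z/87, 2) = z(z − 87)/(2·87), giving z² − 87z − 87·115·114 ≤ 0 and hence z ≤ (1/2)[87 + √(7569 + 4·1140570)] = (1/2)[87 + √4569849] ≈ (1/2)(87 + 2137.7205) = 1112.3603.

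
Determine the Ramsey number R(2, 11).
R(2, 11) = 11

R(2, k) = k for all k ≥ 2: in a 2-colouring of K_k, either some edge is red (a red K_2) or all edges are blue (a blue K_k). And K_{10} coloured all-blue has no blue K_11, so R(2, 11) > 10. Hence R(2, 11) = 11.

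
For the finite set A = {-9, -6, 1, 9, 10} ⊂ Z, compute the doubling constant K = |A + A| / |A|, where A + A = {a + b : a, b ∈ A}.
K = |A + A| / |A| = 15/5 = 3

Enumerate A + A = {a + b : a, b ∈ A}. With |A| = 5, there are |A|^2 = 25 ordered sum pairs; collecting distinct values, A + A = {-18, -15, -12, -8, -5, 0, 1, 2, 3, 4, 10, 11, 18, 19, 20}, so |A + A| = 15. Thus K = 15/5 = 3. For comparison, the minimum possible |A + A| over all 5-element sets is 2·5 − 1 = 9 (so min K = 9/5), attained only by arithmetic progressions.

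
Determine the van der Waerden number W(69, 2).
W(69, 2) = 69 + 1 = 70

A 2-term AP is any pair of integers, so a monochromatic 2-AP exists iff some colour is used at least twice. With 69 colours, the colouring i ↦ i on {1, ..., 69} uses each colour once, avoiding any monochromatic pair, so W(69, 2) > 69. For {1, ..., 70}, pigeonhole forces two integers of the same colour, which form a monochromatic 2-AP. Hence W(69, 2) = 70.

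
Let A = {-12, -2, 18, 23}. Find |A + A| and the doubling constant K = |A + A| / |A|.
K = |A + A| / |A| = 10/4 = 5/2

Enumerate A + A = {a + b : a, b ∈ A}. With |A| = 4, there are |A|^2 = 16 ordered sum pairs; collecting distinct values, A + A = {-24, -14, -4, 6, 11, 16, 21, 36, 41, 46}, so |A + A| = 10. Thus K = 10/4 = 5/2. For comparison, the minimum possible |A + A| over all 4-element sets is 2·4 − 1 = 7 (so min K = 7/4), attained only by arithmetic progressions.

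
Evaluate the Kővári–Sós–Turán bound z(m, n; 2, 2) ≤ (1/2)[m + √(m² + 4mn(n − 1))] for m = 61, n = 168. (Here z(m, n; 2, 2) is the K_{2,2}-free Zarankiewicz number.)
z(61, 168; 2, 2) ≤ (1/2)[61 + √(61² + 4·61·168·167)] = (1/2)[61 + √6849385] = 1339.0665

Kővári–Sós–Turán: let r_1, ..., r_61 be the row sums and z = Σ r_i the total number of 1s. Each pair of columns can share at most one row with both entries 1 (else a 2×2 all-ones block appears), so Σ_i C(r_i, 2) ≤ C(168, 2) = 14028. By convexity Σ_i C(r_i, 2) ≥ 61·C(z/61, 2) = z(z − 61)/(2·61), giving z² − 61z − 61·168·167 ≤ 0 and hence z ≤ (1/2)[61 + √(3721 + 4·1711416)] = (1/2)[61 + √6849385] ≈ (1/2)(61 + 2617.133) = 1339.0665.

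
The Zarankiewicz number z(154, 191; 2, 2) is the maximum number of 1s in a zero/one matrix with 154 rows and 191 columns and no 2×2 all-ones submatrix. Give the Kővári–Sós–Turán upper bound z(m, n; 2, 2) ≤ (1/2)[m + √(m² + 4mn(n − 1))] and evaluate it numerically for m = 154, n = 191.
z(154, 191; 2, 2) ≤ (1/2)[154 + √(154² + 4·154·191·190)] = (1/2)[154 + √22378356] = 2442.2884

Kővári–Sós–Turán: let r_1, ..., r_154 be the row sums and z = Σ r_i the total number of 1s. Each pair of columns can share at most one row with both entries 1 (else a 2×2 all-ones block appears), so Σ_i C(r_i, 2) ≤ C(191, 2) = 18145. By convexity Σ_i C(r_i, 2) ≥ 154·C(z/154, 2) = z(z − 154)/(2·154), giving z² − 154z − 154·191·190 ≤ 0 and hence z ≤ (1/2)[154 + √(23716 + 4·5588660)] = (1/2)[154 + √22378356] ≈ (1/2)(154 + 4730.5767) = 2442.2884.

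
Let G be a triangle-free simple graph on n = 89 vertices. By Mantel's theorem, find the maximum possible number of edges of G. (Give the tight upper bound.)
ex(89, K_3) = ⌊89^2/4⌋ = 1980

Mantel (1907): a triangle-free graph on n vertices has at most ⌊n^2/4⌋ edges, with equality for the complete bipartite graph K_{⌊n/2⌋, ⌈n/2⌉}. For n = 89: ⌊89^2/4⌋ = ⌊7921/4⌋ = 1980. The extremal graph is K_{44, 45}, which has 44·45 = 1980 edges.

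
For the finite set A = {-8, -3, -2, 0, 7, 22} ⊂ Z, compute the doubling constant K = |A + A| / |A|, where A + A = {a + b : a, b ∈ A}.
K = |A + A| / |A| = 20/6 = 10/3

Enumerate A + A = {a + b : a, b ∈ A}. With |A| = 6, there are |A|^2 = 36 ordered sum pairs; collecting distinct values, A + A = {-16, -11, -10, -8, -6, -5, -4, -3, -2, -1, 0, 4, 5, 7, 14, 19, 20, 22, 29, 44}, so |A + A| = 20. Thus K = 20/6 = 10/3. For comparison, the minimum possible |A + A| over all 6-element sets is 2·6 − 1 = 11 (so min K = 11/6), attained only by arithmetic progressions.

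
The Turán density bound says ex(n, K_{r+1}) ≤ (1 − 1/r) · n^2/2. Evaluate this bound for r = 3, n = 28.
Turán density bound = (2/3) · 28^2/2 = 784/3 ≈ 261.3333

Turán's theorem: ex(n, K_{r+1}) is achieved by the complete r-partite Turán graph T(n, r) with parts as balanced as possible, and is at most (1 − 1/r) · n^2/2. For r = 3, n = 28: the density bound is (2/3) · 784/2 = 784/3 ≈ 261.3333. The integer-valued extremum is e(T(28, 3)) = 261, which is strictly less than the density bound 784/3 since 3 ∤ 28 (the parts of T(28, 3) cannot all be equal).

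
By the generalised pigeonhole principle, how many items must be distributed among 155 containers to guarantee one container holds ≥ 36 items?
n = (36 − 1)·155 + 1 = 5426

By the generalised pigeonhole principle, to guarantee some box contains ≥ r objects we need more than (r − 1) · k objects total. Threshold: n = (r − 1) · k + 1. With r = 36 and k = 155: n = 35 · 155 + 1 = 5425 + 1 = 5426. For n = 5425 = 35 · 155, we can put exactly 35 objects in every box, avoiding 36 in any single one — so 5426 is tight.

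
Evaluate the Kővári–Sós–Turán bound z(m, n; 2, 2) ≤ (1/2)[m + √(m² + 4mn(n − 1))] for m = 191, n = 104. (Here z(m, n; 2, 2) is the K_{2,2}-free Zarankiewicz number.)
z(191, 104; 2, 2) ≤ (1/2)[191 + √(191² + 4·191·104·103)] = (1/2)[191 + √8220449] = 1529.0663

Kővári–Sós–Turán: let r_1, ..., r_191 be the row sums and z = Σ r_i the total number of 1s. Each pair of columns can share at most one row with both entries 1 (else a 2×2 all-ones block appears), so Σ_i C(r_i, 2) ≤ C(104, 2) = 5356. By convexity Σ_i C(r_i, 2) ≥ 191·C(z/191, 2) = z(z − 191)/(2·191), giving z² − 191z − 191·104·103 ≤ 0 and hence z ≤ (1/2)[191 + √(36481 + 4·2045992)] = (1/2)[191 + √8220449] ≈ (1/2)(191 + 2867.1325) = 1529.0663.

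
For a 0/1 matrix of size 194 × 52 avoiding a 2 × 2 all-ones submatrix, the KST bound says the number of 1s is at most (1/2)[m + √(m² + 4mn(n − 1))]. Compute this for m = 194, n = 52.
z(194, 52; 2, 2) ≤ (1/2)[194 + √(194² + 4·194·52·51)] = (1/2)[194 + √2095588] = 820.8073

Kővári–Sós–Turán: let r_1, ..., r_194 be the row sums and z = Σ r_i the total number of 1s. Each pair of columns can share at most one row with both entries 1 (else a 2×2 all-ones block appears), so Σ_i C(r_i, 2) ≤ C(52, 2) = 1326. By convexity Σ_i C(r_i, 2) ≥ 194·C(z/194, 2) = z(z − 194)/(2·194), giving z² − 194z − 194·52·51 ≤ 0 and hence z ≤ (1/2)[194 + √(37636 + 4·514488)] = (1/2)[194 + √2095588] ≈ (1/2)(194 + 1447.6146) = 820.8073.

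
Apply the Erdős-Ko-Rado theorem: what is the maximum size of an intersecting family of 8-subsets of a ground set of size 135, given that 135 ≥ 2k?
max |F| = C(134, 7) = 131254487936

Erdős-Ko-Rado (1961): when n ≥ 2k, max |F| = C(n−1, k−1). The bound is attained by the star {A : i ∈ A} for any fixed i ∈ [n]. Here C(135−1, 8−1) = C(134, 7) = 131254487936.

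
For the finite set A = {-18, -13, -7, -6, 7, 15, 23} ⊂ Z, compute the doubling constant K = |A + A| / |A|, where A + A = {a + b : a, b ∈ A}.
K = |A + A| / |A| = 27/7

Enumerate A + A = {a + b : a, b ∈ A}. With |A| = 7, there are |A|^2 = 49 ordered sum pairs; collecting distinct values, A + A = {-36, -31, -26, -25, -24, -20, -19, -14, -13, -12, -11, -6, -3, 0, 1, 2, 5, 8, 9, 10, 14, 16, 17, 22, 30, 38, 46}, so |A + A| = 27. Thus K = 27/7. For comparison, the minimum possible |A + A| over all 7-element sets is 2·7 − 1 = 13 (so min K = 13/7), attained only by arithmetic progressions.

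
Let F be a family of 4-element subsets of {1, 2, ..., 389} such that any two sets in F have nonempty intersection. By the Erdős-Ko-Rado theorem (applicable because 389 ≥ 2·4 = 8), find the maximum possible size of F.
max |F| = C(388, 3) = 9660036

Erdős-Ko-Rado (1961): when n ≥ 2k, max |F| = C(n−1, k−1). The bound is attained by the star {A : i ∈ A} for any fixed i ∈ [n]. Here C(389−1, 4−1) = C(388, 3) = 9660036.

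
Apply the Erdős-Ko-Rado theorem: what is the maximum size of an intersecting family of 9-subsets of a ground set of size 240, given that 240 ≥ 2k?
max |F| = C(239, 8) = 234553711325583

Erdős-Ko-Rado (1961): when n ≥ 2k, max |F| = C(n−1, k−1). The bound is attained by the star {A : i ∈ A} for any fixed i ∈ [n]. Here C(240−1, 9−1) = C(239, 8) = 234553711325583.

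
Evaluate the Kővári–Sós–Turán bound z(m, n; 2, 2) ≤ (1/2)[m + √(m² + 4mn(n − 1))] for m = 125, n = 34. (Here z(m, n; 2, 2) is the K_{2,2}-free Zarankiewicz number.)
z(125, 34; 2, 2) ≤ (1/2)[125 + √(125² + 4·125·34·33)] = (1/2)[125 + √576625] = 442.1791

Kővári–Sós–Turán: let r_1, ..., r_125 be the row sums and z = Σ r_i the total number of 1s. Each pair of columns can share at most one row with both entries 1 (else a 2×2 all-ones block appears), so Σ_i C(r_i, 2) ≤ C(34, 2) = 561. By convexity Σ_i C(r_i, 2) ≥ 125·C(z/125, 2) = z(z − 125)/(2·125), giving z² − 125z − 125·34·33 ≤ 0 and hence z ≤ (1/2)[125 + √(15625 + 4·140250)] = (1/2)[125 + √576625] ≈ (1/2)(125 + 759.3583) = 442.1791.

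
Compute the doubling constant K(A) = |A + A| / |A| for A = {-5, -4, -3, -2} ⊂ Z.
K = |A + A| / |A| = 7/4

Enumerate A + A = {a + b : a, b ∈ A}. With |A| = 4, there are |A|^2 = 16 ordered sum pairs; collecting distinct values, A + A = {-10, -9, -8, -7, -6, -5, -4}, so |A + A| = 7. Thus K = 7/4. Here |A + A| = 2|A| − 1 = 7, the minimum possible — so K = 7/4 is minimal, which holds iff A is an arithmetic progression.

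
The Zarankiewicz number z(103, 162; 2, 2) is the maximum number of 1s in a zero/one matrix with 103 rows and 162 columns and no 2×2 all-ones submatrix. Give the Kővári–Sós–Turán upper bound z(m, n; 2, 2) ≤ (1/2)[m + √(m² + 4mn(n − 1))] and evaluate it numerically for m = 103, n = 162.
z(103, 162; 2, 2) ≤ (1/2)[103 + √(103² + 4·103·162·161)] = (1/2)[103 + √10756393] = 1691.347

Kővári–Sós–Turán: let r_1, ..., r_103 be the row sums and z = Σ r_i the total number of 1s. Each pair of columns can share at most one row with both entries 1 (else a 2×2 all-ones block appears), so Σ_i C(r_i, 2) ≤ C(162, 2) = 13041. By convexity Σ_i C(r_i, 2) ≥ 103·C(z/103, 2) = z(z − 103)/(2·103), giving z² − 103z − 103·162·161 ≤ 0 and hence z ≤ (1/2)[103 + √(10609 + 4·2686446)] = (1/2)[103 + √10756393] ≈ (1/2)(103 + 3279.694) = 1691.347.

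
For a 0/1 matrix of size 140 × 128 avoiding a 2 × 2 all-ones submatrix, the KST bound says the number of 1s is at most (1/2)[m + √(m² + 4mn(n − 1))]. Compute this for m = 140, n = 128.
z(140, 128; 2, 2) ≤ (1/2)[140 + √(140² + 4·140·128·127)] = (1/2)[140 + √9122960] = 1580.2119

Kővári–Sós–Turán: let r_1, ..., r_140 be the row sums and z = Σ r_i the total number of 1s. Each pair of columns can share at most one row with both entries 1 (else a 2×2 all-ones block appears), so Σ_i C(r_i, 2) ≤ C(128, 2) = 8128. By convexity Σ_i C(r_i, 2) ≥ 140·C(z/140, 2) = z(z − 140)/(2·140), giving z² − 140z − 140·128·127 ≤ 0 and hence z ≤ (1/2)[140 + √(19600 + 4·2275840)] = (1/2)[140 + √9122960] ≈ (1/2)(140 + 3020.4238) = 1580.2119.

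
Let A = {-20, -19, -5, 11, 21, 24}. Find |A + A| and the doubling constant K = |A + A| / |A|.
K = |A + A| / |A| = 21/6 = 7/2

Enumerate A + A = {a + b : a, b ∈ A}. With |A| = 6, there are |A|^2 = 36 ordered sum pairs; collecting distinct values, A + A = {-40, -39, -38, -25, -24, -10, -9, -8, 1, 2, 4, 5, 6, 16, 19, 22, 32, 35, 42, 45, 48}, so |A + A| = 21. Thus K = 21/6 = 7/2. For comparison, the minimum possible |A + A| over all 6-element sets is 2·6 − 1 = 11 (so min K = 11/6), attained only by arithmetic progressions.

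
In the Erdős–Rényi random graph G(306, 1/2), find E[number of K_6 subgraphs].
E[# K_6] = C(306, 6) · (1/2)^C(6, 2) = 1085371516236 / 2^15 = 271342879059/8192 ≈ 33122910.041382

For each 6-subset S of vertices (there are C(306, 6) = 1085371516236 such S), let X_S = 1 if S induces a K_6 (all C(6, 2) = 15 edges present). Then P(X_S = 1) = (1/2)^15 = 1/32768. By linearity of expectation, E[# K_6] = C(306, 6) · (1/2)^15 = 1085371516236 / 32768 = 271342879059/8192 ≈ 33122910.041382.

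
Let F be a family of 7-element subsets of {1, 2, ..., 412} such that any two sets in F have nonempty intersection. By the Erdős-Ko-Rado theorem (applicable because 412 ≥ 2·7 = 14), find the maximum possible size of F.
max |F| = C(411, 6) = 6453526475242

The Erdős-Ko-Rado theorem states: for n ≥ 2k, an intersecting family of k-subsets of an n-element set has size at most C(n − 1, k − 1), with equality for 'star' families {A ⊆ [n] : |A| = k, i ∈ A} (fix an element i). For n = 412, k = 7: C(411, 6) = 6453526475242.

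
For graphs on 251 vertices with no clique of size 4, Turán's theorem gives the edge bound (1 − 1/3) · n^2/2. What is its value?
Turán density bound = (2/3) · 251^2/2 = 63001/3 ≈ 21000.3333

Turán's theorem: ex(n, K_{r+1}) is achieved by the complete r-partite Turán graph T(n, r) with parts as balanced as possible, and is at most (1 − 1/r) · n^2/2. For r = 3, n = 251: the density bound is (2/3) · 63001/2 = 63001/3 ≈ 21000.3333. The integer-valued extremum is e(T(251, 3)) = 21000, which is strictly less than the density bound 63001/3 since 3 ∤ 251 (the parts of T(251, 3) cannot all be equal).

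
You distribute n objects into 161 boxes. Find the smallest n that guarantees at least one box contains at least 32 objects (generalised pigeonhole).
n = (32 − 1)·161 + 1 = 4992

By the generalised pigeonhole principle, to guarantee some box contains ≥ r objects we need more than (r − 1) · k objects total. Threshold: n = (r − 1) · k + 1. With r = 32 and k = 161: n = 31 · 161 + 1 = 4991 + 1 = 4992. For n = 4991 = 31 · 161, we can put exactly 31 objects in every box, avoiding 32 in any single one — so 4992 is tight.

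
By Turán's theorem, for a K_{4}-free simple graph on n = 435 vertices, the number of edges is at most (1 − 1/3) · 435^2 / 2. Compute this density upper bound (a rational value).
Turán density bound = (2/3) · 435^2/2 = 63075

Turán's theorem: ex(n, K_{r+1}) is achieved by the complete r-partite Turán graph T(n, r) with parts as balanced as possible, and is at most (1 − 1/r) · n^2/2. For r = 3, n = 435: the density bound is (2/3) · 189225/2 = 63075. Since 3 ∣ 435, the Turán graph T(435, 3) has parts of equal size 145, and its edge count e(T(435, 3)) = 63075 attains the density bound exactly.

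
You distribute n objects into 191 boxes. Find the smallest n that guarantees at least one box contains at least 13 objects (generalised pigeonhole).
n = (13 − 1)·191 + 1 = 2293

By the generalised pigeonhole principle, to guarantee some box contains ≥ r objects we need more than (r − 1) · k objects total. Threshold: n = (r − 1) · k + 1. With r = 13 and k = 191: n = 12 · 191 + 1 = 2292 + 1 = 2293. For n = 2292 = 12 · 191, we can put exactly 12 objects in every box, avoiding 13 in any single one — so 2293 is tight.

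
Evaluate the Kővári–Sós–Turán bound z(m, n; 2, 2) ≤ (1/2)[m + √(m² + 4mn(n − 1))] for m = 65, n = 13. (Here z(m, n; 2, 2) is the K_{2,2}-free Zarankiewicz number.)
z(65, 13; 2, 2) ≤ (1/2)[65 + √(65² + 4·65·13·12)] = (1/2)[65 + √44785] = 138.3123

Kővári–Sós–Turán: let r_1, ..., r_65 be the row sums and z = Σ r_i the total number of 1s. Each pair of columns can share at most one row with both entries 1 (else a 2×2 all-ones block appears), so Σ_i C(r_i, 2) ≤ C(13, 2) = 78. By convexity Σ_i C(r_i, 2) ≥ 65·C(z/65, 2) = z(z − 65)/(2·65), giving z² − 65z − 65·13·12 ≤ 0 and hence z ≤ (1/2)[65 + √(4225 + 4·10140)] = (1/2)[65 + √44785] ≈ (1/2)(65 + 211.6247) = 138.3123.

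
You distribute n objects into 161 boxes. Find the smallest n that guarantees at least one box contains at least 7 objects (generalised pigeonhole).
n = (7 − 1)·161 + 1 = 967

By the generalised pigeonhole principle, to guarantee some box contains ≥ r objects we need more than (r − 1) · k objects total. Threshold: n = (r − 1) · k + 1. With r = 7 and k = 161: n = 6 · 161 + 1 = 966 + 1 = 967. For n = 966 = 6 · 161, we can put exactly 6 objects in every box, avoiding 7 in any single one — so 967 is tight.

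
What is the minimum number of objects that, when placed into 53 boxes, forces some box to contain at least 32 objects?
n = (32 − 1)·53 + 1 = 1644

By the generalised pigeonhole principle, to guarantee some box contains ≥ r objects we need more than (r − 1) · k objects total. Threshold: n = (r − 1) · k + 1. With r = 32 and k = 53: n = 31 · 53 + 1 = 1643 + 1 = 1644. For n = 1643 = 31 · 53, we can put exactly 31 objects in every box, avoiding 32 in any single one — so 1644 is tight.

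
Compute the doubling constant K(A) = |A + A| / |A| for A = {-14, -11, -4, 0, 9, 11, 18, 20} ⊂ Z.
K = |A + A| / |A| = 30/8 = 15/4

Enumerate A + A = {a + b : a, b ∈ A}. With |A| = 8, there are |A|^2 = 64 ordered sum pairs; collecting distinct values, A + A = {-28, -25, -22, -18, -15, -14, -11, -8, -5, -4, -3, -2, 0, 4, 5, 6, 7, 9, 11, 14, 16, 18, 20, 22, 27, 29, 31, 36, 38, 40}, so |A + A| = 30. Thus K = 30/8 = 15/4. For comparison, the minimum possible |A + A| over all 8-element sets is 2·8 − 1 = 15 (so min K = 15/8), attained only by arithmetic progressions.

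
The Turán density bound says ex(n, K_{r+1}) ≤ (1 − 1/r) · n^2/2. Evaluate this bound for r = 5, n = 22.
Turán density bound = (4/5) · 22^2/2 = 968/5 ≈ 193.6

Turán's theorem: ex(n, K_{r+1}) is achieved by the complete r-partite Turán graph T(n, r) with parts as balanced as possible, and is at most (1 − 1/r) · n^2/2. For r = 5, n = 22: the density bound is (4/5) · 484/2 = 968/5 ≈ 193.6. The integer-valued extremum is e(T(22, 5)) = 193, which is strictly less than the density bound 968/5 since 5 ∤ 22 (the parts of T(22, 5) cannot all be equal).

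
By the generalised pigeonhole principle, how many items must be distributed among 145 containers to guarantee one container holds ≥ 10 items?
n = (10 − 1)·145 + 1 = 1306

By the generalised pigeonhole principle, to guarantee some box contains ≥ r objects we need more than (r − 1) · k objects total. Threshold: n = (r − 1) · k + 1. With r = 10 and k = 145: n = 9 · 145 + 1 = 1305 + 1 = 1306. For n = 1305 = 9 · 145, we can put exactly 9 objects in every box, avoiding 10 in any single one — so 1306 is tight.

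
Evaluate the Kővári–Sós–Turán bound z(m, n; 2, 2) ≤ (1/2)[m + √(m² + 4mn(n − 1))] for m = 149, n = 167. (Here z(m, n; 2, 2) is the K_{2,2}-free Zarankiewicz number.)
z(149, 167; 2, 2) ≤ (1/2)[149 + √(149² + 4·149·167·166)] = (1/2)[149 + √16544513] = 2108.2473

Kővári–Sós–Turán: let r_1, ..., r_149 be the row sums and z = Σ r_i the total number of 1s. Each pair of columns can share at most one row with both entries 1 (else a 2×2 all-ones block appears), so Σ_i C(r_i, 2) ≤ C(167, 2) = 13861. By convexity Σ_i C(r_i, 2) ≥ 149·C(z/149, 2) = z(z − 149)/(2·149), giving z² − 149z − 149·167·166 ≤ 0 and hence z ≤ (1/2)[149 + √(22201 + 4·4130578)] = (1/2)[149 + √16544513] ≈ (1/2)(149 + 4067.4947) = 2108.2473.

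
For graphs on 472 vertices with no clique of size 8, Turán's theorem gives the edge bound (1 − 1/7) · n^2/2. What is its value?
Turán density bound = (6/7) · 472^2/2 = 668352/7 ≈ 95478.8571

Turán's theorem: ex(n, K_{r+1}) is achieved by the complete r-partite Turán graph T(n, r) with parts as balanced as possible, and is at most (1 − 1/r) · n^2/2. For r = 7, n = 472: the density bound is (6/7) · 222784/2 = 668352/7 ≈ 95478.8571. The integer-valued extremum is e(T(472, 7)) = 95478, which is strictly less than the density bound 668352/7 since 7 ∤ 472 (the parts of T(472, 7) cannot all be equal).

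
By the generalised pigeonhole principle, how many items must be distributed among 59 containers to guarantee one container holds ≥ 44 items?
n = (44 − 1)·59 + 1 = 2538

By the generalised pigeonhole principle, to guarantee some box contains ≥ r objects we need more than (r − 1) · k objects total. Threshold: n = (r − 1) · k + 1. With r = 44 and k = 59: n = 43 · 59 + 1 = 2537 + 1 = 2538. For n = 2537 = 43 · 59, we can put exactly 43 objects in every box, avoiding 44 in any single one — so 2538 is tight.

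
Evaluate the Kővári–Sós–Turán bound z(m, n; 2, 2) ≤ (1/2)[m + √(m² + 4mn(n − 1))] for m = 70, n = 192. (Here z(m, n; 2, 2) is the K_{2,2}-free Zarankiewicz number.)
z(70, 192; 2, 2) ≤ (1/2)[70 + √(70² + 4·70·192·191)] = (1/2)[70 + √10273060] = 1637.5807

Kővári–Sós–Turán: let r_1, ..., r_70 be the row sums and z = Σ r_i the total number of 1s. Each pair of columns can share at most one row with both entries 1 (else a 2×2 all-ones block appears), so Σ_i C(r_i, 2) ≤ C(192, 2) = 18336. By convexity Σ_i C(r_i, 2) ≥ 70·C(z/70, 2) = z(z − 70)/(2·70), giving z² − 70z − 70·192·191 ≤ 0 and hence z ≤ (1/2)[70 + √(4900 + 4·2567040)] = (1/2)[70 + √10273060] ≈ (1/2)(70 + 3205.1615) = 1637.5807.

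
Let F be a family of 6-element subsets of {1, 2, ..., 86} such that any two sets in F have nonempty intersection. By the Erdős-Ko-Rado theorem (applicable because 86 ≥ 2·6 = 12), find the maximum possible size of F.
max |F| = C(85, 5) = 32801517

The Erdős-Ko-Rado theorem states: for n ≥ 2k, an intersecting family of k-subsets of an n-element set has size at most C(n − 1, k − 1), with equality for 'star' families {A ⊆ [n] : |A| = k, i ∈ A} (fix an element i). For n = 86, k = 6: C(85, 5) = 32801517.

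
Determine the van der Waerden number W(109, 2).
W(109, 2) = 109 + 1 = 110

A 2-term AP is any pair of integers, so a monochromatic 2-AP exists iff some colour is used at least twice. With 109 colours, the colouring i ↦ i on {1, ..., 109} uses each colour once, avoiding any monochromatic pair, so W(109, 2) > 109. For {1, ..., 110}, pigeonhole forces two integers of the same colour, which form a monochromatic 2-AP. Hence W(109, 2) = 110.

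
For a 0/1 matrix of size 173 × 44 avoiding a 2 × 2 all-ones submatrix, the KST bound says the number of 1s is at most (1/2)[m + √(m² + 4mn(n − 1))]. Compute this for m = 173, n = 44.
z(173, 44; 2, 2) ≤ (1/2)[173 + √(173² + 4·173·44·43)] = (1/2)[173 + √1339193] = 665.1175

Kővári–Sós–Turán: let r_1, ..., r_173 be the row sums and z = Σ r_i the total number of 1s. Each pair of columns can share at most one row with both entries 1 (else a 2×2 all-ones block appears), so Σ_i C(r_i, 2) ≤ C(44, 2) = 946. By convexity Σ_i C(r_i, 2) ≥ 173·C(z/173, 2) = z(z − 173)/(2·173), giving z² − 173z − 173·44·43 ≤ 0 and hence z ≤ (1/2)[173 + √(29929 + 4·327316)] = (1/2)[173 + √1339193] ≈ (1/2)(173 + 1157.2351) = 665.1175.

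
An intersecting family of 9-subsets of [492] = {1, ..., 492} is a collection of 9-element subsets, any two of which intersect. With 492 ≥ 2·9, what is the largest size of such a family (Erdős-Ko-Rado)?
max |F| = C(491, 8) = 79111216102124745

Erdős-Ko-Rado (1961): when n ≥ 2k, max |F| = C(n−1, k−1). The bound is attained by the star {A : i ∈ A} for any fixed i ∈ [n]. Here C(492−1, 9−1) = C(491, 8) = 79111216102124745.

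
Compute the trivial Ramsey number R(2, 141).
R(2, 141) = 141

R(2, k) = k for all k ≥ 2: in a 2-colouring of K_k, either some edge is red (a red K_2) or all edges are blue (a blue K_k). And K_{140} coloured all-blue has no blue K_141, so R(2, 141) > 140. Hence R(2, 141) = 141.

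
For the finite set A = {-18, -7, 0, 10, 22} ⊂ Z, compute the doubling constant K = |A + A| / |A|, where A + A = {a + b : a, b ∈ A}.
K = |A + A| / |A| = 15/5 = 3

Enumerate A + A = {a + b : a, b ∈ A}. With |A| = 5, there are |A|^2 = 25 ordered sum pairs; collecting distinct values, A + A = {-36, -25, -18, -14, -8, -7, 0, 3, 4, 10, 15, 20, 22, 32, 44}, so |A + A| = 15. Thus K = 15/5 = 3. For comparison, the minimum possible |A + A| over all 5-element sets is 2·5 − 1 = 9 (so min K = 9/5), attained only by arithmetic progressions.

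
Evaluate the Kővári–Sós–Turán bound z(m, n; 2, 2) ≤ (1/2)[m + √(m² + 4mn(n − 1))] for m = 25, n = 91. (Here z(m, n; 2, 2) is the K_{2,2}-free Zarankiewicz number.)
z(25, 91; 2, 2) ≤ (1/2)[25 + √(25² + 4·25·91·90)] = (1/2)[25 + √819625] = 465.1657

Kővári–Sós–Turán: let r_1, ..., r_25 be the row sums and z = Σ r_i the total number of 1s. Each pair of columns can share at most one row with both entries 1 (else a 2×2 all-ones block appears), so Σ_i C(r_i, 2) ≤ C(91, 2) = 4095. By convexity Σ_i C(r_i, 2) ≥ 25·C(z/25, 2) = z(z − 25)/(2·25), giving z² − 25z − 25·91·90 ≤ 0 and hence z ≤ (1/2)[25 + √(625 + 4·204750)] = (1/2)[25 + √819625] ≈ (1/2)(25 + 905.3314) = 465.1657.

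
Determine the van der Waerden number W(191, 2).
W(191, 2) = 191 + 1 = 192

A 2-term AP is any pair of integers, so a monochromatic 2-AP exists iff some colour is used at least twice. With 191 colours, the colouring i ↦ i on {1, ..., 191} uses each colour once, avoiding any monochromatic pair, so W(191, 2) > 191. For {1, ..., 192}, pigeonhole forces two integers of the same colour, which form a monochromatic 2-AP. Hence W(191, 2) = 192.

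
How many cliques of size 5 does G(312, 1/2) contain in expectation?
E[# K_5] = C(312, 5) · (1/2)^C(5, 2) = 23856384552 / 2^10 = 2982048069/128 = 23297250.5390625

For each 5-subset S of vertices (there are C(312, 5) = 23856384552 such S), let X_S = 1 if S induces a K_5 (all C(5, 2) = 10 edges present). Then P(X_S = 1) = (1/2)^10 = 1/1024. By linearity of expectation, E[# K_5] = C(312, 5) · (1/2)^10 = 23856384552 / 1024 = 2982048069/128 = 23297250.5390625.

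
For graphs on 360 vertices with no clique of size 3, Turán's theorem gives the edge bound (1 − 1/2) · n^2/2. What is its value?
Turán density bound = (1/2) · 360^2/2 = 32400

Turán's theorem: ex(n, K_{r+1}) is achieved by the complete r-partite Turán graph T(n, r) with parts as balanced as possible, and is at most (1 − 1/r) · n^2/2. For r = 2, n = 360: the density bound is (1/2) · 129600/2 = 32400. Since 2 ∣ 360, the Turán graph T(360, 2) has parts of equal size 180, and its edge count e(T(360, 2)) = 32400 attains the density bound exactly.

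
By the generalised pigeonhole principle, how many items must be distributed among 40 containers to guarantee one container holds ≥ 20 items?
n = (20 − 1)·40 + 1 = 761

By the generalised pigeonhole principle, to guarantee some box contains ≥ r objects we need more than (r − 1) · k objects total. Threshold: n = (r − 1) · k + 1. With r = 20 and k = 40: n = 19 · 40 + 1 = 760 + 1 = 761. For n = 760 = 19 · 40, we can put exactly 19 objects in every box, avoiding 20 in any single one — so 761 is tight.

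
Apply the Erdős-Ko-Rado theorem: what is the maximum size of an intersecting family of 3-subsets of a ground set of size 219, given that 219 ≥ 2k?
max |F| = C(218, 2) = 23653

The Erdős-Ko-Rado theorem states: for n ≥ 2k, an intersecting family of k-subsets of an n-element set has size at most C(n − 1, k − 1), with equality for 'star' families {A ⊆ [n] : |A| = k, i ∈ A} (fix an element i). For n = 219, k = 3: C(218, 2) = 23653.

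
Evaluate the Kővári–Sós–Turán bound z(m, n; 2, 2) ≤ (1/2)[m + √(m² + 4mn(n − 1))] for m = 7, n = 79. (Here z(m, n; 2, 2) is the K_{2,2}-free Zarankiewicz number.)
z(7, 79; 2, 2) ≤ (1/2)[7 + √(7² + 4·7·79·78)] = (1/2)[7 + √172585] = 211.2168

Kővári–Sós–Turán: let r_1, ..., r_7 be the row sums and z = Σ r_i the total number of 1s. Each pair of columns can share at most one row with both entries 1 (else a 2×2 all-ones block appears), so Σ_i C(r_i, 2) ≤ C(79, 2) = 3081. By convexity Σ_i C(r_i, 2) ≥ 7·C(z/7, 2) = z(z − 7)/(2·7), giving z² − 7z − 7·79·78 ≤ 0 and hence z ≤ (1/2)[7 + √(49 + 4·43134)] = (1/2)[7 + √172585] ≈ (1/2)(7 + 415.4335) = 211.2168.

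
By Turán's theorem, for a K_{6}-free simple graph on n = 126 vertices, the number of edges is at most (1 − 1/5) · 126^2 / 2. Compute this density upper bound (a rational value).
Turán density bound = (4/5) · 126^2/2 = 31752/5 ≈ 6350.4

Turán's theorem: ex(n, K_{r+1}) is achieved by the complete r-partite Turán graph T(n, r) with parts as balanced as possible, and is at most (1 − 1/r) · n^2/2. For r = 5, n = 126: the density bound is (4/5) · 15876/2 = 31752/5 ≈ 6350.4. The integer-valued extremum is e(T(126, 5)) = 6350, which is strictly less than the density bound 31752/5 since 5 ∤ 126 (the parts of T(126, 5) cannot all be equal).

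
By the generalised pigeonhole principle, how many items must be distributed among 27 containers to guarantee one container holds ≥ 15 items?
n = (15 − 1)·27 + 1 = 379

By the generalised pigeonhole principle, to guarantee some box contains ≥ r objects we need more than (r − 1) · k objects total. Threshold: n = (r − 1) · k + 1. With r = 15 and k = 27: n = 14 · 27 + 1 = 378 + 1 = 379. For n = 378 = 14 · 27, we can put exactly 14 objects in every box, avoiding 15 in any single one — so 379 is tight.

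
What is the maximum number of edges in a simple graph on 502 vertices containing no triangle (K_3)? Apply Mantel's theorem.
ex(502, K_3) = ⌊502^2/4⌋ = 63001

Mantel (1907): a triangle-free graph on n vertices has at most ⌊n^2/4⌋ edges, with equality for the complete bipartite graph K_{⌊n/2⌋, ⌈n/2⌉}. For n = 502: ⌊502^2/4⌋ = ⌊252004/4⌋ = 63001. The extremal graph is K_{251, 251}, which has 251·251 = 63001 edges.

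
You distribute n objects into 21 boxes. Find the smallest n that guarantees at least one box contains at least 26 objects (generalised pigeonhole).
n = (26 − 1)·21 + 1 = 526

By the generalised pigeonhole principle, to guarantee some box contains ≥ r objects we need more than (r − 1) · k objects total. Threshold: n = (r − 1) · k + 1. With r = 26 and k = 21: n = 25 · 21 + 1 = 525 + 1 = 526. For n = 525 = 25 · 21, we can put exactly 25 objects in every box, avoiding 26 in any single one — so 526 is tight.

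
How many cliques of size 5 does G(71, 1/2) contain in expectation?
E[# K_5] = C(71, 5) · (1/2)^C(5, 2) = 13019909 / 2^10 ≈ 12714.754883

For each 5-subset S of vertices (there are C(71, 5) = 13019909 such S), let X_S = 1 if S induces a K_5 (all C(5, 2) = 10 edges present). Then P(X_S = 1) = (1/2)^10 = 1/1024. By linearity of expectation, E[# K_5] = C(71, 5) · (1/2)^10 = 13019909 / 1024 ≈ 12714.754883.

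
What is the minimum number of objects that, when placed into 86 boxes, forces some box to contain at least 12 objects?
n = (12 − 1)·86 + 1 = 947

By the generalised pigeonhole principle, to guarantee some box contains ≥ r objects we need more than (r − 1) · k objects total. Threshold: n = (r − 1) · k + 1. With r = 12 and k = 86: n = 11 · 86 + 1 = 946 + 1 = 947. For n = 946 = 11 · 86, we can put exactly 11 objects in every box, avoiding 12 in any single one — so 947 is tight.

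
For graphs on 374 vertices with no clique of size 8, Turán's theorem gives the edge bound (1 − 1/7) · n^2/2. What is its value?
Turán density bound = (6/7) · 374^2/2 = 419628/7 ≈ 59946.8571

Turán's theorem: ex(n, K_{r+1}) is achieved by the complete r-partite Turán graph T(n, r) with parts as balanced as possible, and is at most (1 − 1/r) · n^2/2. For r = 7, n = 374: the density bound is (6/7) · 139876/2 = 419628/7 ≈ 59946.8571. The integer-valued extremum is e(T(374, 7)) = 59946, which is strictly less than the density bound 419628/7 since 7 ∤ 374 (the parts of T(374, 7) cannot all be equal).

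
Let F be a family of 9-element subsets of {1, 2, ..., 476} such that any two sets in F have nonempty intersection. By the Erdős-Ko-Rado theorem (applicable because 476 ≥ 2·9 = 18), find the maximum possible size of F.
max |F| = C(475, 8) = 60574805465706675

Erdős-Ko-Rado (1961): when n ≥ 2k, max |F| = C(n−1, k−1). The bound is attained by the star {A : i ∈ A} for any fixed i ∈ [n]. Here C(476−1, 9−1) = C(475, 8) = 60574805465706675.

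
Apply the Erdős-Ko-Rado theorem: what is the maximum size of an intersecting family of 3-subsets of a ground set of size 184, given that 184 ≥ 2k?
max |F| = C(183, 2) = 16653

Erdős-Ko-Rado (1961): when n ≥ 2k, max |F| = C(n−1, k−1). The bound is attained by the star {A : i ∈ A} for any fixed i ∈ [n]. Here C(184−1, 3−1) = C(183, 2) = 16653.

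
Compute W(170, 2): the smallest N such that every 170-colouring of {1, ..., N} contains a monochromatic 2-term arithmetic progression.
W(170, 2) = 170 + 1 = 171

A 2-term AP is any pair of integers, so a monochromatic 2-AP exists iff some colour is used at least twice. With 170 colours, the colouring i ↦ i on {1, ..., 170} uses each colour once, avoiding any monochromatic pair, so W(170, 2) > 170. For {1, ..., 171}, pigeonhole forces two integers of the same colour, which form a monochromatic 2-AP. Hence W(170, 2) = 171.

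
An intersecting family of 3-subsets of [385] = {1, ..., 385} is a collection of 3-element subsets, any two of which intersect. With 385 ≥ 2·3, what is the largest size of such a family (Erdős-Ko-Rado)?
max |F| = C(384, 2) = 73536

Erdős-Ko-Rado (1961): when n ≥ 2k, max |F| = C(n−1, k−1). The bound is attained by the star {A : i ∈ A} for any fixed i ∈ [n]. Here C(385−1, 3−1) = C(384, 2) = 73536.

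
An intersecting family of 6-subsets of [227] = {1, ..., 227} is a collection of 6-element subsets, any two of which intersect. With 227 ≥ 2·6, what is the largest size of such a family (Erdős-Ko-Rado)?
max |F| = C(226, 5) = 4699109520

Erdős-Ko-Rado (1961): when n ≥ 2k, max |F| = C(n−1, k−1). The bound is attained by the star {A : i ∈ A} for any fixed i ∈ [n]. Here C(227−1, 6−1) = C(226, 5) = 4699109520.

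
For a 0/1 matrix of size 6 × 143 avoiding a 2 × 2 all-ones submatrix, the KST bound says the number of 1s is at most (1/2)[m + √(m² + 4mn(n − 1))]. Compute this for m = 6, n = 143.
z(6, 143; 2, 2) ≤ (1/2)[6 + √(6² + 4·6·143·142)] = (1/2)[6 + √487380] = 352.063

Kővári–Sós–Turán: let r_1, ..., r_6 be the row sums and z = Σ r_i the total number of 1s. Each pair of columns can share at most one row with both entries 1 (else a 2×2 all-ones block appears), so Σ_i C(r_i, 2) ≤ C(143, 2) = 10153. By convexity Σ_i C(r_i, 2) ≥ 6·C(z/6, 2) = z(z − 6)/(2·6), giving z² − 6z − 6·143·142 ≤ 0 and hence z ≤ (1/2)[6 + √(36 + 4·121836)] = (1/2)[6 + √487380] ≈ (1/2)(6 + 698.1261) = 352.063.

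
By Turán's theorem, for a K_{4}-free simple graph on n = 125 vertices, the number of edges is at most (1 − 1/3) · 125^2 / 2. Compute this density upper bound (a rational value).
Turán density bound = (2/3) · 125^2/2 = 15625/3 ≈ 5208.3333

Turán's theorem: ex(n, K_{r+1}) is achieved by the complete r-partite Turán graph T(n, r) with parts as balanced as possible, and is at most (1 − 1/r) · n^2/2. For r = 3, n = 125: the density bound is (2/3) · 15625/2 = 15625/3 ≈ 5208.3333. The integer-valued extremum is e(T(125, 3)) = 5208, which is strictly less than the density bound 15625/3 since 3 ∤ 125 (the parts of T(125, 3) cannot all be equal).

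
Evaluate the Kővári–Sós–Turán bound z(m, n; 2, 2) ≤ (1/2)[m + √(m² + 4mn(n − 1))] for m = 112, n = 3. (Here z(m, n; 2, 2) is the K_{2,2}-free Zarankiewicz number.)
z(112, 3; 2, 2) ≤ (1/2)[112 + √(112² + 4·112·3·2)] = (1/2)[112 + √15232] = 117.709

Kővári–Sós–Turán: let r_1, ..., r_112 be the row sums and z = Σ r_i the total number of 1s. Each pair of columns can share at most one row with both entries 1 (else a 2×2 all-ones block appears), so Σ_i C(r_i, 2) ≤ C(3, 2) = 3. By convexity Σ_i C(r_i, 2) ≥ 112·C(z/112, 2) = z(z − 112)/(2·112), giving z² − 112z − 112·3·2 ≤ 0 and hence z ≤ (1/2)[112 + √(12544 + 4·672)] = (1/2)[112 + √15232] ≈ (1/2)(112 + 123.418) = 117.709.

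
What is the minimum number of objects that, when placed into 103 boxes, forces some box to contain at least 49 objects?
n = (49 − 1)·103 + 1 = 4945

By the generalised pigeonhole principle, to guarantee some box contains ≥ r objects we need more than (r − 1) · k objects total. Threshold: n = (r − 1) · k + 1. With r = 49 and k = 103: n = 48 · 103 + 1 = 4944 + 1 = 4945. For n = 4944 = 48 · 103, we can put exactly 48 objects in every box, avoiding 49 in any single one — so 4945 is tight.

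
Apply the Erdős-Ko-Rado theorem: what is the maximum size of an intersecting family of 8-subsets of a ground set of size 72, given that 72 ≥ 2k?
max |F| = C(71, 7) = 1329890705

Erdős-Ko-Rado (1961): when n ≥ 2k, max |F| = C(n−1, k−1). The bound is attained by the star {A : i ∈ A} for any fixed i ∈ [n]. Here C(72−1, 8−1) = C(71, 7) = 1329890705.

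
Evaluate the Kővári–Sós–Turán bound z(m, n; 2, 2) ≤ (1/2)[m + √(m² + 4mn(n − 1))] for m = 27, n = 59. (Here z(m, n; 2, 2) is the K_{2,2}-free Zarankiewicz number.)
z(27, 59; 2, 2) ≤ (1/2)[27 + √(27² + 4·27·59·58)] = (1/2)[27 + √370305] = 317.7635

Kővári–Sós–Turán: let r_1, ..., r_27 be the row sums and z = Σ r_i the total number of 1s. Each pair of columns can share at most one row with both entries 1 (else a 2×2 all-ones block appears), so Σ_i C(r_i, 2) ≤ C(59, 2) = 1711. By convexity Σ_i C(r_i, 2) ≥ 27·C(z/27, 2) = z(z − 27)/(2·27), giving z² − 27z − 27·59·58 ≤ 0 and hence z ≤ (1/2)[27 + √(729 + 4·92394)] = (1/2)[27 + √370305] ≈ (1/2)(27 + 608.5269) = 317.7635.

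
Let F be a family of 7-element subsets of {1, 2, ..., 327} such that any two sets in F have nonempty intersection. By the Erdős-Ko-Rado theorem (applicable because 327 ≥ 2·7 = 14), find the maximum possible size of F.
max |F| = C(326, 6) = 1591757486865

Erdős-Ko-Rado (1961): when n ≥ 2k, max |F| = C(n−1, k−1). The bound is attained by the star {A : i ∈ A} for any fixed i ∈ [n]. Here C(327−1, 7−1) = C(326, 6) = 1591757486865.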